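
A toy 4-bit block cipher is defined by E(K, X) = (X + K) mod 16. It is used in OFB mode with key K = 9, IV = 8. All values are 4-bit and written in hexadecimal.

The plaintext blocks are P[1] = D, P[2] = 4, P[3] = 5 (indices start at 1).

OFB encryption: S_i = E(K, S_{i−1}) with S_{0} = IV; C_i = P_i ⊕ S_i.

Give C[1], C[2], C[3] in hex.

C[1]: S = E(K, 8) = 1; D ⊕ 1 = C.
C[2]: S = E(K, 1) = A; 4 ⊕ A = E.
C[3]: S = E(K, A) = 3; 5 ⊕ 3 = 6.

C[1] = C, C[2] = E, C[3] = 6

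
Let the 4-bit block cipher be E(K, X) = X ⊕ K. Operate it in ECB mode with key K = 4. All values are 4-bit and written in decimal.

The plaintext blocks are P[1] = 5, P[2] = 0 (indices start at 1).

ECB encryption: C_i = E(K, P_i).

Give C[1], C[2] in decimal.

C[1] = 1, C[2] = 4

C[1]: E(K, 5) = 1.
C[2]: E(K, 0) = 4.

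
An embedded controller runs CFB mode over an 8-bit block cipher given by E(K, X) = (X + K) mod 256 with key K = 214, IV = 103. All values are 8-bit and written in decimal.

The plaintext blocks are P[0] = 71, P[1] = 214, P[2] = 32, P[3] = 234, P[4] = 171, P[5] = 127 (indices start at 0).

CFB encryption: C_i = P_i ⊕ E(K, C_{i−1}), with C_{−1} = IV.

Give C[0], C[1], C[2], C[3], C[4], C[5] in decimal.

C[0] = 122, C[1] = 134, C[2] = 124, C[3] = 184, C[4] = 37, C[5] = 132

C[0]: E(K, 103) = 61; 71 ⊕ 61 = 122.
C[1]: E(K, 122) = 80; 214 ⊕ 80 = 134.
C[2]: E(K, 134) = 92; 32 ⊕ 92 = 124.
C[3]: E(K, 124) = 82; 234 ⊕ 82 = 184.
C[4]: E(K, 184) = 142; 171 ⊕ 142 = 37.
C[5]: E(K, 37) = 251; 127 ⊕ 251 = 132.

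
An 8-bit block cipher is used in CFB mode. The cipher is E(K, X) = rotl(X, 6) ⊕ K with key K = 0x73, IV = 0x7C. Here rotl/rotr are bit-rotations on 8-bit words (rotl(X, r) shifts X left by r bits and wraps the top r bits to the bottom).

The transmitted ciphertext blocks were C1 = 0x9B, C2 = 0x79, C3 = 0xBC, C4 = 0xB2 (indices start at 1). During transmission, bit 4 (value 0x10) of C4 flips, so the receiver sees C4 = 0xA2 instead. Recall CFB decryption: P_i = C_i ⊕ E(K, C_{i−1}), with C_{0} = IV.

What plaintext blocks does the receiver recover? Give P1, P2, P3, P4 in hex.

Only C4 changed, to 0xA2. In CFB, a change in C_i flips the same bit in P_i and garbles P_{i+1}. Decrypting the received ciphertext:
P1: E(K, 0x7C) = 0x6C; 0x9B ⊕ 0x6C = 0xF7.
P2: E(K, 0x9B) = 0x95; 0x79 ⊕ 0x95 = 0xEC.
P3: E(K, 0x79) = 0x2D; 0xBC ⊕ 0x2D = 0x91.
P4: E(K, 0xBC) = 0x5C; 0xA2 ⊕ 0x5C = 0xFE.
Blocks that differ from the original plaintext: P4.

P1 = 0xF7, P2 = 0xEC, P3 = 0x91, P4 = 0xFE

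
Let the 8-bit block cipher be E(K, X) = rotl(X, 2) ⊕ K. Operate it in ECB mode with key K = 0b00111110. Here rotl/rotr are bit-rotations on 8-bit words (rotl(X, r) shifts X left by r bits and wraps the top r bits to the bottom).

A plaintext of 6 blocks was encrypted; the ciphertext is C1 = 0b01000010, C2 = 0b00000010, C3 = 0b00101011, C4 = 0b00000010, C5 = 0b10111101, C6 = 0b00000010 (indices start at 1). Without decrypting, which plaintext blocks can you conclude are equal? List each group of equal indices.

P2 = P4 = P6

ECB encrypts each block independently with the same key, so equal ciphertext blocks imply equal plaintext blocks.
C2 = C4 = C6 = 0b00000010, so P2 = P4 = P6.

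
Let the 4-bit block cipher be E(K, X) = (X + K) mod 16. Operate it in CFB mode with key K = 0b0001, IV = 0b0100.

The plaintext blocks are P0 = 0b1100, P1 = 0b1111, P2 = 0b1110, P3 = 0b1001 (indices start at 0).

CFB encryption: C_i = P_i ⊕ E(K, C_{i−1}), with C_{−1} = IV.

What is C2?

C0: E(K, 0b0100) = 0b0101; 0b1100 ⊕ 0b0101 = 0b1001.
C1: E(K, 0b1001) = 0b1010; 0b1111 ⊕ 0b1010 = 0b0101.
C2: E(K, 0b0101) = 0b0110; 0b1110 ⊕ 0b0110 = 0b1000.

C2 = 0b1000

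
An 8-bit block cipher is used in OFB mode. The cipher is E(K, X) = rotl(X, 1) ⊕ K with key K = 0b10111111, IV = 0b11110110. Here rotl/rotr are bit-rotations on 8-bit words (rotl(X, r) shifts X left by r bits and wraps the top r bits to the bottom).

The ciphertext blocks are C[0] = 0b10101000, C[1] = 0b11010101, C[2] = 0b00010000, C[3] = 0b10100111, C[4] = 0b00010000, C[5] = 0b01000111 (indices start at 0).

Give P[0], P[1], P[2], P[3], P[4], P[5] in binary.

P[0] = 0b11111010, P[1] = 0b11001110, P[2] = 0b10011001, P[3] = 0b00001011, P[4] = 0b11110110, P[5] = 0b00110101

OFB decryption: S_i = E(K, S_{i−1}) with S_{−1} = IV; P_i = C_i ⊕ S_i.
P[0]: S = E(K, 0b11110110) = 0b01010010; 0b10101000 ⊕ 0b01010010 = 0b11111010.
P[1]: S = E(K, 0b01010010) = 0b00011011; 0b11010101 ⊕ 0b00011011 = 0b11001110.
P[2]: S = E(K, 0b00011011) = 0b10001001; 0b00010000 ⊕ 0b10001001 = 0b10011001.
P[3]: S = E(K, 0b10001001) = 0b10101100; 0b10100111 ⊕ 0b10101100 = 0b00001011.
P[4]: S = E(K, 0b10101100) = 0b11100110; 0b00010000 ⊕ 0b11100110 = 0b11110110.
P[5]: S = E(K, 0b11100110) = 0b01110010; 0b01000111 ⊕ 0b01110010 = 0b00110101.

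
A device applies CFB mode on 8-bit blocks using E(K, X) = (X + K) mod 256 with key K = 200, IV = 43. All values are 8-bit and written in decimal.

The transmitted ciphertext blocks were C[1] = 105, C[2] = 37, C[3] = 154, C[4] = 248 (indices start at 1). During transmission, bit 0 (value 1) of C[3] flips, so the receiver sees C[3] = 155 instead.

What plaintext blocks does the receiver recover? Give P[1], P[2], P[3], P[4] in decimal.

CFB decryption: P_i = C_i ⊕ E(K, C_{i−1}), with C_{0} = IV.
Only C[3] changed, to 155. In CFB, a change in C_i flips the same bit in P_i and garbles P_{i+1}. Decrypting the received ciphertext:
P[1]: E(K, 43) = 243; 105 ⊕ 243 = 154.
P[2]: E(K, 105) = 49; 37 ⊕ 49 = 20.
P[3]: E(K, 37) = 237; 155 ⊕ 237 = 118.
P[4]: E(K, 155) = 99; 248 ⊕ 99 = 155.
Blocks that differ from the original plaintext: P[3], P[4].

P[1] = 154, P[2] = 20, P[3] = 118, P[4] = 155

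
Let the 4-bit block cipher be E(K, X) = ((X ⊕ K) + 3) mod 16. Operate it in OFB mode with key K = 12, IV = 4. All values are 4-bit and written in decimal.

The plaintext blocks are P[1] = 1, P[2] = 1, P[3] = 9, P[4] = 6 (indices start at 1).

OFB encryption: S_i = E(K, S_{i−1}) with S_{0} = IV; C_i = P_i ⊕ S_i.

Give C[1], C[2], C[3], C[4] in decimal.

C[1] = 10, C[2] = 11, C[3] = 0, C[4] = 14

C[1]: S = E(K, 4) = 11; 1 ⊕ 11 = 10.
C[2]: S = E(K, 11) = 10; 1 ⊕ 10 = 11.
C[3]: S = E(K, 10) = 9; 9 ⊕ 9 = 0.
C[4]: S = E(K, 9) = 8; 6 ⊕ 8 = 14.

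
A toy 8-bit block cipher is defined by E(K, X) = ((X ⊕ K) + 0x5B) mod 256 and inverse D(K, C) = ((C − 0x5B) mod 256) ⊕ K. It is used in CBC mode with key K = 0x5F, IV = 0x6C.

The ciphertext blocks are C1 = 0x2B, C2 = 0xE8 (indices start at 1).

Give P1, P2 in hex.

P1 = 0xE3, P2 = 0xF9

CBC decryption: P_i = D(K, C_i) ⊕ C_{i−1}, with C_{0} = IV.
P1: D(K, 0x2B) = 0x8F; 0x8F ⊕ 0x6C = 0xE3.
P2: D(K, 0xE8) = 0xD2; 0xD2 ⊕ 0x2B = 0xF9.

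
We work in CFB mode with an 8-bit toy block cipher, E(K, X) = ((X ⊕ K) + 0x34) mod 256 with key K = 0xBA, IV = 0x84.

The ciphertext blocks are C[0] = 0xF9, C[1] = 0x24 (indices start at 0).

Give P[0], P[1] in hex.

P[0] = 0x8B, P[1] = 0x53

CFB decryption: P_i = C_i ⊕ E(K, C_{i−1}), with C_{−1} = IV.
P[0]: E(K, 0x84) = 0x72; 0xF9 ⊕ 0x72 = 0x8B.
P[1]: E(K, 0xF9) = 0x77; 0x24 ⊕ 0x77 = 0x53.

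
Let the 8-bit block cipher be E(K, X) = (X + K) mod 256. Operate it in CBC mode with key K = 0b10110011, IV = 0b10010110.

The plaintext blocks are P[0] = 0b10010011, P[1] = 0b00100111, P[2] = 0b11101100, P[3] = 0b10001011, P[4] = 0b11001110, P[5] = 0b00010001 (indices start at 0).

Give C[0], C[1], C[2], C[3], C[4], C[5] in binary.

C[0] = 0b10111000, C[1] = 0b01010010, C[2] = 0b01110001, C[3] = 0b10101101, C[4] = 0b00010110, C[5] = 0b10111010

CBC encryption: C_i = E(K, P_i ⊕ C_{i−1}), with C_{−1} = IV.
C[0]: P[0] ⊕ 0b10010110 = 0b00000101; E(K, 0b00000101) = 0b10111000.
C[1]: P[1] ⊕ 0b10111000 = 0b10011111; E(K, 0b10011111) = 0b01010010.
C[2]: P[2] ⊕ 0b01010010 = 0b10111110; E(K, 0b10111110) = 0b01110001.
C[3]: P[3] ⊕ 0b01110001 = 0b11111010; E(K, 0b11111010) = 0b10101101.
C[4]: P[4] ⊕ 0b10101101 = 0b01100011; E(K, 0b01100011) = 0b00010110.
C[5]: P[5] ⊕ 0b00010110 = 0b00000111; E(K, 0b00000111) = 0b10111010.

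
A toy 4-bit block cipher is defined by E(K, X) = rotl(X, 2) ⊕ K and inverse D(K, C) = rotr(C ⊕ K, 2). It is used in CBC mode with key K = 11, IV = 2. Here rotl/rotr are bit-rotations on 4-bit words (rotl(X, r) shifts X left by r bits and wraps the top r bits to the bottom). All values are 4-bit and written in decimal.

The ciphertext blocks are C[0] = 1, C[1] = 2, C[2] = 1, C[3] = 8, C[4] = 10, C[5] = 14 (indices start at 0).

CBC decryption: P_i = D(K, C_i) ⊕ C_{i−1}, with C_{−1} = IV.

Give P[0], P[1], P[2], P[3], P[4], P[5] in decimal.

P[0]: D(K, 1) = 10; 10 ⊕ 2 = 8.
P[1]: D(K, 2) = 6; 6 ⊕ 1 = 7.
P[2]: D(K, 1) = 10; 10 ⊕ 2 = 8.
P[3]: D(K, 8) = 12; 12 ⊕ 1 = 13.
P[4]: D(K, 10) = 4; 4 ⊕ 8 = 12.
P[5]: D(K, 14) = 5; 5 ⊕ 10 = 15.

P[0] = 8, P[1] = 7, P[2] = 8, P[3] = 13, P[4] = 12, P[5] = 15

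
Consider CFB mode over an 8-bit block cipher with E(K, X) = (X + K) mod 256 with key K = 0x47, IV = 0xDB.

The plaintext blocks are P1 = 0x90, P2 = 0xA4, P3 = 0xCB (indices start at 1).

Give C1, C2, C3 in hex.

C1 = 0xB2, C2 = 0x5D, C3 = 0x6F

CFB encryption: C_i = P_i ⊕ E(K, C_{i−1}), with C_{0} = IV.
C1: E(K, 0xDB) = 0x22; 0x90 ⊕ 0x22 = 0xB2.
C2: E(K, 0xB2) = 0xF9; 0xA4 ⊕ 0xF9 = 0x5D.
C3: E(K, 0x5D) = 0xA4; 0xCB ⊕ 0xA4 = 0x6F.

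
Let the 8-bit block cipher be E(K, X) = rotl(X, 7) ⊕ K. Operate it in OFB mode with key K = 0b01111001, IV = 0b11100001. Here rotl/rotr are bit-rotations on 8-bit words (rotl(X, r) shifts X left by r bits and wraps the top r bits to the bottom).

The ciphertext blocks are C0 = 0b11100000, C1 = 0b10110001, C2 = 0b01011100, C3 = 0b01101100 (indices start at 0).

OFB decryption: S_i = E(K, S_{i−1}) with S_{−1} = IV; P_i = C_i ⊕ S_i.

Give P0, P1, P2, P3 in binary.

P0: S = E(K, 0b11100001) = 0b10001001; 0b11100000 ⊕ 0b10001001 = 0b01101001.
P1: S = E(K, 0b10001001) = 0b10111101; 0b10110001 ⊕ 0b10111101 = 0b00001100.
P2: S = E(K, 0b10111101) = 0b10100111; 0b01011100 ⊕ 0b10100111 = 0b11111011.
P3: S = E(K, 0b10100111) = 0b10101010; 0b01101100 ⊕ 0b10101010 = 0b11000110.

P0 = 0b01101001, P1 = 0b00001100, P2 = 0b11111011, P3 = 0b11000110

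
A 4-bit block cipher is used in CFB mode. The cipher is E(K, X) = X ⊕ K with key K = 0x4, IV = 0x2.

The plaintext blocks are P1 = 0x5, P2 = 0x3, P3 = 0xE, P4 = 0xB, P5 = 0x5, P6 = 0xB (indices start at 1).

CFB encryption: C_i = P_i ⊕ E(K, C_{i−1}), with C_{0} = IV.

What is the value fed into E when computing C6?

C1: E(K, 0x2) = 0x6; 0x5 ⊕ 0x6 = 0x3.
C2: E(K, 0x3) = 0x7; 0x3 ⊕ 0x7 = 0x4.
C3: E(K, 0x4) = 0x0; 0xE ⊕ 0x0 = 0xE.
C4: E(K, 0xE) = 0xA; 0xB ⊕ 0xA = 0x1.
C5: E(K, 0x1) = 0x5; 0x5 ⊕ 0x5 = 0x0.
C6: E(K, 0x0) = 0x4; 0xB ⊕ 0x4 = 0xF.
So the input to E for block 6 is 0x0.

0x0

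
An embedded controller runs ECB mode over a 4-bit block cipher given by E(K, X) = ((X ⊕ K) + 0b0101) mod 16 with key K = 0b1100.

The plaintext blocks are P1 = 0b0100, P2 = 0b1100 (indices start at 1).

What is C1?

ECB encryption: C_i = E(K, P_i).
C1: E(K, 0b0100) = 0b1101.

C1 = 0b1101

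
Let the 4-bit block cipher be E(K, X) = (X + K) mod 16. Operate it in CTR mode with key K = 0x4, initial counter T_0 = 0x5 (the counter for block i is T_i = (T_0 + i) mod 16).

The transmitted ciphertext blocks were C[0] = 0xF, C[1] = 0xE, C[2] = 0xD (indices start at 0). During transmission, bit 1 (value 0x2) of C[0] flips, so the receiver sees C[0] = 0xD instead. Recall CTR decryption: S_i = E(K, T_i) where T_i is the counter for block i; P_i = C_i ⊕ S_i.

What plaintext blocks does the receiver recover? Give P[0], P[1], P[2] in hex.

Only C[0] changed, to 0xD. In CTR, a change in C_i flips the same bit in P_i only; the keystream is unaffected. Decrypting the received ciphertext:
P[0]: T = 0x5, S = E(K, T) = 0x9; 0xD ⊕ 0x9 = 0x4.
P[1]: T = 0x6, S = E(K, T) = 0xA; 0xE ⊕ 0xA = 0x4.
P[2]: T = 0x7, S = E(K, T) = 0xB; 0xD ⊕ 0xB = 0x6.
Blocks that differ from the original plaintext: P[0].

P[0] = 0x4, P[1] = 0x4, P[2] = 0x6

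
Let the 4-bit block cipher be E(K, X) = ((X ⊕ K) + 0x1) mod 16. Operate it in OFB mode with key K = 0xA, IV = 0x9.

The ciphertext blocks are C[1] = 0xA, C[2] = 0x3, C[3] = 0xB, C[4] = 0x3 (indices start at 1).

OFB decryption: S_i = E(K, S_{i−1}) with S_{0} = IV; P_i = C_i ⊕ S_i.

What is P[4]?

P[4] = 0xE

P[1]: S = E(K, 0x9) = 0x4; 0xA ⊕ 0x4 = 0xE.
P[2]: S = E(K, 0x4) = 0xF; 0x3 ⊕ 0xF = 0xC.
P[3]: S = E(K, 0xF) = 0x6; 0xB ⊕ 0x6 = 0xD.
P[4]: S = E(K, 0x6) = 0xD; 0x3 ⊕ 0xD = 0xE.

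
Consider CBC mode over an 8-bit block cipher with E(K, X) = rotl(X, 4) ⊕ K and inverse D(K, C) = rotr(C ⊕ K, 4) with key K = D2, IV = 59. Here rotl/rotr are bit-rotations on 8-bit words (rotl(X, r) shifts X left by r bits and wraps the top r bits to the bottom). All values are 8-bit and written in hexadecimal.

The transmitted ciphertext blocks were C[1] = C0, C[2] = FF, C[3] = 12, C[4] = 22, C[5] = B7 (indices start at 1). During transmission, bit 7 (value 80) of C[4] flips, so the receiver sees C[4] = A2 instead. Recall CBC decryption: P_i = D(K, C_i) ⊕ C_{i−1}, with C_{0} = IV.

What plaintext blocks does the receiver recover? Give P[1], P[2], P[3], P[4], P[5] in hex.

Only C[4] changed, to A2. In CBC, a change in C_i garbles P_i and flips the same bit in P_{i+1}. Decrypting the received ciphertext:
P[1]: D(K, C0) = 21; 21 ⊕ 59 = 78.
P[2]: D(K, FF) = D2; D2 ⊕ C0 = 12.
P[3]: D(K, 12) = 0C; 0C ⊕ FF = F3.
P[4]: D(K, A2) = 07; 07 ⊕ 12 = 15.
P[5]: D(K, B7) = 56; 56 ⊕ A2 = F4.
Blocks that differ from the original plaintext: P[4], P[5].

P[1] = 78, P[2] = 12, P[3] = F3, P[4] = 15, P[5] = F4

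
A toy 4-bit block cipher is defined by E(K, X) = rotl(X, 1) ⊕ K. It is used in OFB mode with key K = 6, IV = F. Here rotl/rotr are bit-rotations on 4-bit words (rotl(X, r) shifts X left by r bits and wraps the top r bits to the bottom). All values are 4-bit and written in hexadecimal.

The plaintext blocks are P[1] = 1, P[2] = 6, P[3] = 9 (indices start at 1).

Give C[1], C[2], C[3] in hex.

OFB encryption: S_i = E(K, S_{i−1}) with S_{0} = IV; C_i = P_i ⊕ S_i.
C[1]: S = E(K, F) = 9; 1 ⊕ 9 = 8.
C[2]: S = E(K, 9) = 5; 6 ⊕ 5 = 3.
C[3]: S = E(K, 5) = C; 9 ⊕ C = 5.

C[1] = 8, C[2] = 3, C[3] = 5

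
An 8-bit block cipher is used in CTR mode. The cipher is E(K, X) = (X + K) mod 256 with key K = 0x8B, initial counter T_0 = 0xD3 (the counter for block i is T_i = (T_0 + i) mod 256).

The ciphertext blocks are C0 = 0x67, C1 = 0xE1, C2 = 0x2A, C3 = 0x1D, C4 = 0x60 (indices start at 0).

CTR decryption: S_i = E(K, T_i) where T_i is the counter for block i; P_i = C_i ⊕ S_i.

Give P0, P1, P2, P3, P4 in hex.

P0: T = 0xD3, S = E(K, T) = 0x5E; 0x67 ⊕ 0x5E = 0x39.
P1: T = 0xD4, S = E(K, T) = 0x5F; 0xE1 ⊕ 0x5F = 0xBE.
P2: T = 0xD5, S = E(K, T) = 0x60; 0x2A ⊕ 0x60 = 0x4A.
P3: T = 0xD6, S = E(K, T) = 0x61; 0x1D ⊕ 0x61 = 0x7C.
P4: T = 0xD7, S = E(K, T) = 0x62; 0x60 ⊕ 0x62 = 0x02.

P0 = 0x39, P1 = 0xBE, P2 = 0x4A, P3 = 0x7C, P4 = 0x02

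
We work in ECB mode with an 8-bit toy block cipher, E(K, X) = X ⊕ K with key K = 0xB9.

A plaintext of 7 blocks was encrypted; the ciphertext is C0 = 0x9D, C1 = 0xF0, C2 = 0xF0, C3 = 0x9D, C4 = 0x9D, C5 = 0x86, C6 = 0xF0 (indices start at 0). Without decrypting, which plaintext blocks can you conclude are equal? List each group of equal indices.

ECB encrypts each block independently with the same key, so equal ciphertext blocks imply equal plaintext blocks.
C0 = C3 = C4 = 0x9D, so P0 = P3 = P4.
C1 = C2 = C6 = 0xF0, so P1 = P2 = P6.

P0 = P3 = P4; P1 = P2 = P6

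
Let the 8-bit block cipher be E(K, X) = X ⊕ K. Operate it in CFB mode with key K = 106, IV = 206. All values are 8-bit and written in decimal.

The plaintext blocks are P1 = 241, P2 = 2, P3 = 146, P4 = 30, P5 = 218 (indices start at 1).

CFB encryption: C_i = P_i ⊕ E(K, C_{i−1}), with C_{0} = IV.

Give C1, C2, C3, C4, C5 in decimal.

C1: E(K, 206) = 164; 241 ⊕ 164 = 85.
C2: E(K, 85) = 63; 2 ⊕ 63 = 61.
C3: E(K, 61) = 87; 146 ⊕ 87 = 197.
C4: E(K, 197) = 175; 30 ⊕ 175 = 177.
C5: E(K, 177) = 219; 218 ⊕ 219 = 1.

C1 = 85, C2 = 61, C3 = 197, C4 = 177, C5 = 1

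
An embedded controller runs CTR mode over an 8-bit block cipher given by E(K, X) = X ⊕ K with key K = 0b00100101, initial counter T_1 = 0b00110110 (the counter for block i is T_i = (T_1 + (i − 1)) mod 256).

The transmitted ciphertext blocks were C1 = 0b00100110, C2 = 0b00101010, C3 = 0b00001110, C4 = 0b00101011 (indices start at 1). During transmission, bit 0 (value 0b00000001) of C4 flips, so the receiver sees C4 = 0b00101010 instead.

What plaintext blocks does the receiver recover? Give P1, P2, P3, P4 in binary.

P1 = 0b00110101, P2 = 0b00111000, P3 = 0b00010011, P4 = 0b00110110

CTR decryption: S_i = E(K, T_i) where T_i is the counter for block i; P_i = C_i ⊕ S_i.
Only C4 changed, to 0b00101010. In CTR, a change in C_i flips the same bit in P_i only; the keystream is unaffected. Decrypting the received ciphertext:
P1: T = 0b00110110, S = E(K, T) = 0b00010011; 0b00100110 ⊕ 0b00010011 = 0b00110101.
P2: T = 0b00110111, S = E(K, T) = 0b00010010; 0b00101010 ⊕ 0b00010010 = 0b00111000.
P3: T = 0b00111000, S = E(K, T) = 0b00011101; 0b00001110 ⊕ 0b00011101 = 0b00010011.
P4: T = 0b00111001, S = E(K, T) = 0b00011100; 0b00101010 ⊕ 0b00011100 = 0b00110110.
Blocks that differ from the original plaintext: P4.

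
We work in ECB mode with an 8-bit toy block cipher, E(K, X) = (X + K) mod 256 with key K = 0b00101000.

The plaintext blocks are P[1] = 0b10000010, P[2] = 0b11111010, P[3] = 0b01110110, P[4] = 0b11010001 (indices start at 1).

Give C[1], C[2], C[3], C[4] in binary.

ECB encryption: C_i = E(K, P_i).
C[1]: E(K, 0b10000010) = 0b10101010.
C[2]: E(K, 0b11111010) = 0b00100010.
C[3]: E(K, 0b01110110) = 0b10011110.
C[4]: E(K, 0b11010001) = 0b11111001.

C[1] = 0b10101010, C[2] = 0b00100010, C[3] = 0b10011110, C[4] = 0b11111001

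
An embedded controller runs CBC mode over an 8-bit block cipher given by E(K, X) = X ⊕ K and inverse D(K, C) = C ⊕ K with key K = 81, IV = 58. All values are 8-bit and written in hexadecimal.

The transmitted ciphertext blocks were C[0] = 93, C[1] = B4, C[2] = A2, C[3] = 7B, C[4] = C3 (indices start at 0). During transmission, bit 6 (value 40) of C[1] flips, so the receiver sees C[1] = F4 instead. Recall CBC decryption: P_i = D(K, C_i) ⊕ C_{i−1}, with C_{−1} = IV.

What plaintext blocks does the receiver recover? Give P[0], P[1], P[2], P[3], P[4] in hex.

P[0] = 4A, P[1] = E6, P[2] = D7, P[3] = 58, P[4] = 39

Only C[1] changed, to F4. In CBC, a change in C_i garbles P_i and flips the same bit in P_{i+1}. Decrypting the received ciphertext:
P[0]: D(K, 93) = 12; 12 ⊕ 58 = 4A.
P[1]: D(K, F4) = 75; 75 ⊕ 93 = E6.
P[2]: D(K, A2) = 23; 23 ⊕ F4 = D7.
P[3]: D(K, 7B) = FA; FA ⊕ A2 = 58.
P[4]: D(K, C3) = 42; 42 ⊕ 7B = 39.
Blocks that differ from the original plaintext: P[1], P[2].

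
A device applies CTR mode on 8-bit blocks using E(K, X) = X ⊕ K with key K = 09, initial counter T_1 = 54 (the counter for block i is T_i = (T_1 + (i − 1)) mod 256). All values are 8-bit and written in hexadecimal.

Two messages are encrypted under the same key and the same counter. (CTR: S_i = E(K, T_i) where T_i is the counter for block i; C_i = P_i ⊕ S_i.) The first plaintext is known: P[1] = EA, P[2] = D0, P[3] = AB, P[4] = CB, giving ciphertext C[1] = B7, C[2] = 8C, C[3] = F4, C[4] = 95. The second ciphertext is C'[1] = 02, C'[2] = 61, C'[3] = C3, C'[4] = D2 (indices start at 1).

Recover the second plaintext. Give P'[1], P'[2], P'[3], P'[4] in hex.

In CTR with a reused counter, both messages share the same keystream S_i, so C_i ⊕ C'_i = P_i ⊕ P'_i and thus P'_i = P_i ⊕ C_i ⊕ C'_i.
P'[1]: EA ⊕ B7 ⊕ 02 = 5F.
P'[2]: D0 ⊕ 8C ⊕ 61 = 3D.
P'[3]: AB ⊕ F4 ⊕ C3 = 9C.
P'[4]: CB ⊕ 95 ⊕ D2 = 8C.

P'[1] = 5F, P'[2] = 3D, P'[3] = 9C, P'[4] = 8C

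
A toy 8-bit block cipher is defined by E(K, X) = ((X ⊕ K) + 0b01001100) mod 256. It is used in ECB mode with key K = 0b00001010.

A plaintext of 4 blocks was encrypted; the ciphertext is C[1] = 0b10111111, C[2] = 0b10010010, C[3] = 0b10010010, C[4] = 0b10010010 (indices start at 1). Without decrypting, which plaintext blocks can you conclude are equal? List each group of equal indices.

ECB encrypts each block independently with the same key, so equal ciphertext blocks imply equal plaintext blocks.
C[2] = C[3] = C[4] = 0b10010010, so P[2] = P[3] = P[4].

P[2] = P[3] = P[4]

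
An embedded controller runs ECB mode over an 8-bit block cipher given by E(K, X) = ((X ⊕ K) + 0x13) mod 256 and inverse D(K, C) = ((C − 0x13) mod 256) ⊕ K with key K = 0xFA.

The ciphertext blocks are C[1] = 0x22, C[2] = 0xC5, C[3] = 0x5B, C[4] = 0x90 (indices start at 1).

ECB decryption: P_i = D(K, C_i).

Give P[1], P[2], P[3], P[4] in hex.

P[1]: D(K, 0x22) = 0xF5.
P[2]: D(K, 0xC5) = 0x48.
P[3]: D(K, 0x5B) = 0xB2.
P[4]: D(K, 0x90) = 0x87.

P[1] = 0xF5, P[2] = 0x48, P[3] = 0xB2, P[4] = 0x87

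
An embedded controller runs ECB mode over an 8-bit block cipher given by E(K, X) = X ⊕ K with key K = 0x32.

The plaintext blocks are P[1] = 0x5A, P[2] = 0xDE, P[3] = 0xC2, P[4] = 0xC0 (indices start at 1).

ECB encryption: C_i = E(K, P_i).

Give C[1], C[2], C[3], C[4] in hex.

C[1] = 0x68, C[2] = 0xEC, C[3] = 0xF0, C[4] = 0xF2

C[1]: E(K, 0x5A) = 0x68.
C[2]: E(K, 0xDE) = 0xEC.
C[3]: E(K, 0xC2) = 0xF0.
C[4]: E(K, 0xC0) = 0xF2.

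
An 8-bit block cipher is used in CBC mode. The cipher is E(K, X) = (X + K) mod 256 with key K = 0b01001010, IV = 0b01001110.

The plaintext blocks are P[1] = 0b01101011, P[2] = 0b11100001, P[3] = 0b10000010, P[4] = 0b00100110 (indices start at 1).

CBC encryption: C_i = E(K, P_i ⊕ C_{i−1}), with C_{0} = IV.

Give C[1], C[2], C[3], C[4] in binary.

C[1] = 0b01101111, C[2] = 0b11011000, C[3] = 0b10100100, C[4] = 0b11001100

C[1]: P[1] ⊕ 0b01001110 = 0b00100101; E(K, 0b00100101) = 0b01101111.
C[2]: P[2] ⊕ 0b01101111 = 0b10001110; E(K, 0b10001110) = 0b11011000.
C[3]: P[3] ⊕ 0b11011000 = 0b01011010; E(K, 0b01011010) = 0b10100100.
C[4]: P[4] ⊕ 0b10100100 = 0b10000010; E(K, 0b10000010) = 0b11001100.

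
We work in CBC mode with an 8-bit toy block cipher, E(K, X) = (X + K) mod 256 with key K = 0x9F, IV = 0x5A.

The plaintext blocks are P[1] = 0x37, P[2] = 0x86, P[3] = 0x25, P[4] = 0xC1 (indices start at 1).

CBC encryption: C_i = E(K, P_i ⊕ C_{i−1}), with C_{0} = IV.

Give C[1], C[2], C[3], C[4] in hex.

C[1]: P[1] ⊕ 0x5A = 0x6D; E(K, 0x6D) = 0x0C.
C[2]: P[2] ⊕ 0x0C = 0x8A; E(K, 0x8A) = 0x29.
C[3]: P[3] ⊕ 0x29 = 0x0C; E(K, 0x0C) = 0xAB.
C[4]: P[4] ⊕ 0xAB = 0x6A; E(K, 0x6A) = 0x09.

C[1] = 0x0C, C[2] = 0x29, C[3] = 0xAB, C[4] = 0x09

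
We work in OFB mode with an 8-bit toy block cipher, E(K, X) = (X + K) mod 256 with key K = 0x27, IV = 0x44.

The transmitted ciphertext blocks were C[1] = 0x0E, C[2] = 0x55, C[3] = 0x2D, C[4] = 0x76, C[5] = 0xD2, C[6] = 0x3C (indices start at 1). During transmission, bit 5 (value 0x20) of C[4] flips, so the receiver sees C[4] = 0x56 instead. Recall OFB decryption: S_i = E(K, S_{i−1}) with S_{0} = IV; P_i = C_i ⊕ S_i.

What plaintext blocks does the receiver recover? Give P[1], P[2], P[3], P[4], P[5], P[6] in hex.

Only C[4] changed, to 0x56. In OFB, a change in C_i flips the same bit in P_i only; the keystream is unaffected. Decrypting the received ciphertext:
P[1]: S = E(K, 0x44) = 0x6B; 0x0E ⊕ 0x6B = 0x65.
P[2]: S = E(K, 0x6B) = 0x92; 0x55 ⊕ 0x92 = 0xC7.
P[3]: S = E(K, 0x92) = 0xB9; 0x2D ⊕ 0xB9 = 0x94.
P[4]: S = E(K, 0xB9) = 0xE0; 0x56 ⊕ 0xE0 = 0xB6.
P[5]: S = E(K, 0xE0) = 0x07; 0xD2 ⊕ 0x07 = 0xD5.
P[6]: S = E(K, 0x07) = 0x2E; 0x3C ⊕ 0x2E = 0x12.
Blocks that differ from the original plaintext: P[4].

P[1] = 0x65, P[2] = 0xC7, P[3] = 0x94, P[4] = 0xB6, P[5] = 0xD5, P[6] = 0x12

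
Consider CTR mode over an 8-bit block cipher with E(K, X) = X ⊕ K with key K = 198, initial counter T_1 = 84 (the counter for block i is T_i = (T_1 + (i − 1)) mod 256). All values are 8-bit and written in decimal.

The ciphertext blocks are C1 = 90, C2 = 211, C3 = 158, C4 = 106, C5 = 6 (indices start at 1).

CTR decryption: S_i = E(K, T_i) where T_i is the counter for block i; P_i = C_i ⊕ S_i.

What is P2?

P2 = 64

P2: T = 85, S = E(K, T) = 147; 211 ⊕ 147 = 64.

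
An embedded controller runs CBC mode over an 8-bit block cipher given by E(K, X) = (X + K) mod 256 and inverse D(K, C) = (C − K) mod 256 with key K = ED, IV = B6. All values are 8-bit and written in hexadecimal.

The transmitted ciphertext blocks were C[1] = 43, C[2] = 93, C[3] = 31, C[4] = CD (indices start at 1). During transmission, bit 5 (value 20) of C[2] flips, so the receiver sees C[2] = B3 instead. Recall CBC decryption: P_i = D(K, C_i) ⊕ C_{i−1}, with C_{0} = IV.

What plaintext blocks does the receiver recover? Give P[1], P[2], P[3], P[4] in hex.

P[1] = E0, P[2] = 85, P[3] = F7, P[4] = D1

Only C[2] changed, to B3. In CBC, a change in C_i garbles P_i and flips the same bit in P_{i+1}. Decrypting the received ciphertext:
P[1]: D(K, 43) = 56; 56 ⊕ B6 = E0.
P[2]: D(K, B3) = C6; C6 ⊕ 43 = 85.
P[3]: D(K, 31) = 44; 44 ⊕ B3 = F7.
P[4]: D(K, CD) = E0; E0 ⊕ 31 = D1.
Blocks that differ from the original plaintext: P[2], P[3].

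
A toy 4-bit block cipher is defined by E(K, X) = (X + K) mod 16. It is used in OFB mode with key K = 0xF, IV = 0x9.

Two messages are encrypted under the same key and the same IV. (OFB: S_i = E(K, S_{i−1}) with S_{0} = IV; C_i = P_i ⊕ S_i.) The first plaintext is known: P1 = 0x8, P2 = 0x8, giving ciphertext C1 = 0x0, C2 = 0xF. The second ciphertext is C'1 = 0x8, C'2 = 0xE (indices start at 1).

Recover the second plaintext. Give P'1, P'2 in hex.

P'1 = 0x0, P'2 = 0x9

In OFB with a reused IV, both messages share the same keystream S_i, so C_i ⊕ C'_i = P_i ⊕ P'_i and thus P'_i = P_i ⊕ C_i ⊕ C'_i.
P'1: 0x8 ⊕ 0x0 ⊕ 0x8 = 0x0.
P'2: 0x8 ⊕ 0xF ⊕ 0xE = 0x9.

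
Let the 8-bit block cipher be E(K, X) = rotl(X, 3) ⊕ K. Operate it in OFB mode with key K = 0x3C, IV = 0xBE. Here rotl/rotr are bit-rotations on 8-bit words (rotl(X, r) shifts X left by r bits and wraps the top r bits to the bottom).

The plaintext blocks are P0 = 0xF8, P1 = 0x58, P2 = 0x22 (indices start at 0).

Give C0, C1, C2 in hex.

C0 = 0x31, C1 = 0x2A, C2 = 0x8D

OFB encryption: S_i = E(K, S_{i−1}) with S_{−1} = IV; C_i = P_i ⊕ S_i.
C0: S = E(K, 0xBE) = 0xC9; 0xF8 ⊕ 0xC9 = 0x31.
C1: S = E(K, 0xC9) = 0x72; 0x58 ⊕ 0x72 = 0x2A.
C2: S = E(K, 0x72) = 0xAF; 0x22 ⊕ 0xAF = 0x8D.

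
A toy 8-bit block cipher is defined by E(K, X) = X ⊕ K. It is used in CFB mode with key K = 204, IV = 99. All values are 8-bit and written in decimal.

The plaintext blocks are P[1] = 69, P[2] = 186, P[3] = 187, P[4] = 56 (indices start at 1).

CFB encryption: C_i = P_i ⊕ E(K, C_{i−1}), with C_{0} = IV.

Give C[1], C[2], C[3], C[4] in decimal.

C[1]: E(K, 99) = 175; 69 ⊕ 175 = 234.
C[2]: E(K, 234) = 38; 186 ⊕ 38 = 156.
C[3]: E(K, 156) = 80; 187 ⊕ 80 = 235.
C[4]: E(K, 235) = 39; 56 ⊕ 39 = 31.

C[1] = 234, C[2] = 156, C[3] = 235, C[4] = 31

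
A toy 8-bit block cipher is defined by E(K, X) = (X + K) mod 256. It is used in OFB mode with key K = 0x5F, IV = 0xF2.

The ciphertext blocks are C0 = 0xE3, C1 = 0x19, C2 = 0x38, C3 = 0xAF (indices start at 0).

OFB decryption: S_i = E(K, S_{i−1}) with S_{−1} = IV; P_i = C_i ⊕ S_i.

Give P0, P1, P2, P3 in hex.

P0 = 0xB2, P1 = 0xA9, P2 = 0x37, P3 = 0xC1

P0: S = E(K, 0xF2) = 0x51; 0xE3 ⊕ 0x51 = 0xB2.
P1: S = E(K, 0x51) = 0xB0; 0x19 ⊕ 0xB0 = 0xA9.
P2: S = E(K, 0xB0) = 0x0F; 0x38 ⊕ 0x0F = 0x37.
P3: S = E(K, 0x0F) = 0x6E; 0xAF ⊕ 0x6E = 0xC1.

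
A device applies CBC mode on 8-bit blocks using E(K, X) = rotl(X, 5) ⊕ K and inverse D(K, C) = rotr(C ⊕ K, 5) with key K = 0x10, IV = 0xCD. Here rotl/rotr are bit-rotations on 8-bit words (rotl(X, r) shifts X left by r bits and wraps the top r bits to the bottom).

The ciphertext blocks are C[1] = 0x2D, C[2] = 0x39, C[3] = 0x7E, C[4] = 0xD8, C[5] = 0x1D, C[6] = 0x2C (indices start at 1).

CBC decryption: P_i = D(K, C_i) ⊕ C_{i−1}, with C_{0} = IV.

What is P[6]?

P[6]: D(K, 0x2C) = 0xE1; 0xE1 ⊕ 0x1D = 0xFC.

P[6] = 0xFC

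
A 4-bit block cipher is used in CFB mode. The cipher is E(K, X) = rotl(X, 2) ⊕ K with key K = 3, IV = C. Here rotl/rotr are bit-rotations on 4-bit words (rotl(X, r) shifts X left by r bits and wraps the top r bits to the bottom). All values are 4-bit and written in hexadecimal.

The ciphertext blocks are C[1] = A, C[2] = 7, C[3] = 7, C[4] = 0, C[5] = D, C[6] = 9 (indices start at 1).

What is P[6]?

P[6] = D

CFB decryption: P_i = C_i ⊕ E(K, C_{i−1}), with C_{0} = IV.
P[6]: E(K, D) = 4; 9 ⊕ 4 = D.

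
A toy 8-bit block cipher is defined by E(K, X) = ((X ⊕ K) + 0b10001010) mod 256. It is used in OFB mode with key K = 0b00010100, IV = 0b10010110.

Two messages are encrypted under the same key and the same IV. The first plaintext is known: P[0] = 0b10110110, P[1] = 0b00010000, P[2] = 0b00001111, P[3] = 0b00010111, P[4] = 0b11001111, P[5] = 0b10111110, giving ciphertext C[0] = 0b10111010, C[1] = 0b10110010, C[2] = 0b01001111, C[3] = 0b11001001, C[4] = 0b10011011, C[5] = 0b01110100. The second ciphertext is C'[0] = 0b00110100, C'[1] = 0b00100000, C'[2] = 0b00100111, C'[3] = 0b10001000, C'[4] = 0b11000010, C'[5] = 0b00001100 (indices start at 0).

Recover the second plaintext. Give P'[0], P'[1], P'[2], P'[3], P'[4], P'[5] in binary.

In OFB with a reused IV, both messages share the same keystream S_i, so C_i ⊕ C'_i = P_i ⊕ P'_i and thus P'_i = P_i ⊕ C_i ⊕ C'_i.
P'[0]: 0b10110110 ⊕ 0b10111010 ⊕ 0b00110100 = 0b00111000.
P'[1]: 0b00010000 ⊕ 0b10110010 ⊕ 0b00100000 = 0b10000010.
P'[2]: 0b00001111 ⊕ 0b01001111 ⊕ 0b00100111 = 0b01100111.
P'[3]: 0b00010111 ⊕ 0b11001001 ⊕ 0b10001000 = 0b01010110.
P'[4]: 0b11001111 ⊕ 0b10011011 ⊕ 0b11000010 = 0b10010110.
P'[5]: 0b10111110 ⊕ 0b01110100 ⊕ 0b00001100 = 0b11000110.

P'[0] = 0b00111000, P'[1] = 0b10000010, P'[2] = 0b01100111, P'[3] = 0b01010110, P'[4] = 0b10010110, P'[5] = 0b11000110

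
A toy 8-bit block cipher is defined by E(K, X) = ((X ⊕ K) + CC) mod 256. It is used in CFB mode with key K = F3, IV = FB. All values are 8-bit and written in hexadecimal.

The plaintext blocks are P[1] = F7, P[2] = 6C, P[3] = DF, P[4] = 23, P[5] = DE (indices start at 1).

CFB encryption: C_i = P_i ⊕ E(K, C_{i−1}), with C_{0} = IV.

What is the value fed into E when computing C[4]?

10

C[1]: E(K, FB) = D4; F7 ⊕ D4 = 23.
C[2]: E(K, 23) = 9C; 6C ⊕ 9C = F0.
C[3]: E(K, F0) = CF; DF ⊕ CF = 10.
C[4]: E(K, 10) = AF; 23 ⊕ AF = 8C.
So the input to E for block [4] is 10.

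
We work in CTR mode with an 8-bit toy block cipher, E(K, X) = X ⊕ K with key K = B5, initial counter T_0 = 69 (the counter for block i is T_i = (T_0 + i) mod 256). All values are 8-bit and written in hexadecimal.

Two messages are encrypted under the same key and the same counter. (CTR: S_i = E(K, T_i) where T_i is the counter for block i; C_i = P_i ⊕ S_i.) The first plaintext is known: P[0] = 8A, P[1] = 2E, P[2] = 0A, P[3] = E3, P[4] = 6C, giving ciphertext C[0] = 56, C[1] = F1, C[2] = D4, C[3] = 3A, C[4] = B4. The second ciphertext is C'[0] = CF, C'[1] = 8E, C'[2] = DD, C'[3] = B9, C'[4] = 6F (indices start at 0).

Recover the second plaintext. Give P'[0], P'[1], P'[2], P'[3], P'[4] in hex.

P'[0] = 13, P'[1] = 51, P'[2] = 03, P'[3] = 60, P'[4] = B7

In CTR with a reused counter, both messages share the same keystream S_i, so C_i ⊕ C'_i = P_i ⊕ P'_i and thus P'_i = P_i ⊕ C_i ⊕ C'_i.
P'[0]: 8A ⊕ 56 ⊕ CF = 13.
P'[1]: 2E ⊕ F1 ⊕ 8E = 51.
P'[2]: 0A ⊕ D4 ⊕ DD = 03.
P'[3]: E3 ⊕ 3A ⊕ B9 = 60.
P'[4]: 6C ⊕ B4 ⊕ 6F = B7.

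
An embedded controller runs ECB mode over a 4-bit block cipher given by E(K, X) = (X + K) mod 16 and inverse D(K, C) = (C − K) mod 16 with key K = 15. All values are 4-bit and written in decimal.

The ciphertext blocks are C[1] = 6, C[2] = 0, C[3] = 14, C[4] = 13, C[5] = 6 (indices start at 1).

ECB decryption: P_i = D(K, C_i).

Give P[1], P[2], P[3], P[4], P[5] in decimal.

P[1] = 7, P[2] = 1, P[3] = 15, P[4] = 14, P[5] = 7

P[1]: D(K, 6) = 7.
P[2]: D(K, 0) = 1.
P[3]: D(K, 14) = 15.
P[4]: D(K, 13) = 14.
P[5]: D(K, 6) = 7.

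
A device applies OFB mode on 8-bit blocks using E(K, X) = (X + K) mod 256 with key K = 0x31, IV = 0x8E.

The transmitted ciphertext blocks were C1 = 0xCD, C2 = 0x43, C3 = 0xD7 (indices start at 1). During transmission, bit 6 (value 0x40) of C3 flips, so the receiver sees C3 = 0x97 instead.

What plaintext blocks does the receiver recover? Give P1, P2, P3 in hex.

OFB decryption: S_i = E(K, S_{i−1}) with S_{0} = IV; P_i = C_i ⊕ S_i.
Only C3 changed, to 0x97. In OFB, a change in C_i flips the same bit in P_i only; the keystream is unaffected. Decrypting the received ciphertext:
P1: S = E(K, 0x8E) = 0xBF; 0xCD ⊕ 0xBF = 0x72.
P2: S = E(K, 0xBF) = 0xF0; 0x43 ⊕ 0xF0 = 0xB3.
P3: S = E(K, 0xF0) = 0x21; 0x97 ⊕ 0x21 = 0xB6.
Blocks that differ from the original plaintext: P3.

P1 = 0x72, P2 = 0xB3, P3 = 0xB6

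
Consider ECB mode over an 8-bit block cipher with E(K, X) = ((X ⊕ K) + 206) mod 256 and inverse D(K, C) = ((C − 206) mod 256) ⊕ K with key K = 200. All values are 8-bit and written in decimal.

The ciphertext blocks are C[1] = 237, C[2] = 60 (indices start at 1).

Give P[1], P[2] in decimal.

ECB decryption: P_i = D(K, C_i).
P[1]: D(K, 237) = 215.
P[2]: D(K, 60) = 166.

P[1] = 215, P[2] = 166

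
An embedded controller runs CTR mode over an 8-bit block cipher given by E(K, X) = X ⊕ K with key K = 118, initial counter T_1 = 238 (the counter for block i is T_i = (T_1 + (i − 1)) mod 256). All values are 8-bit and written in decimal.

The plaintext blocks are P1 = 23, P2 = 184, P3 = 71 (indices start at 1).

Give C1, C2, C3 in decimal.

C1 = 143, C2 = 33, C3 = 193

CTR encryption: S_i = E(K, T_i) where T_i is the counter for block i; C_i = P_i ⊕ S_i.
C1: T = 238, S = E(K, T) = 152; 23 ⊕ 152 = 143.
C2: T = 239, S = E(K, T) = 153; 184 ⊕ 153 = 33.
C3: T = 240, S = E(K, T) = 134; 71 ⊕ 134 = 193.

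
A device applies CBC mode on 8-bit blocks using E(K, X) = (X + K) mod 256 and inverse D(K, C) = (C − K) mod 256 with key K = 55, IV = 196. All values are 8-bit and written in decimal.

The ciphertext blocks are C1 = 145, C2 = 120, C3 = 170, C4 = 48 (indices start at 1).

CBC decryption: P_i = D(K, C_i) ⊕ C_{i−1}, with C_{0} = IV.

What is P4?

P4 = 83

P4: D(K, 48) = 249; 249 ⊕ 170 = 83.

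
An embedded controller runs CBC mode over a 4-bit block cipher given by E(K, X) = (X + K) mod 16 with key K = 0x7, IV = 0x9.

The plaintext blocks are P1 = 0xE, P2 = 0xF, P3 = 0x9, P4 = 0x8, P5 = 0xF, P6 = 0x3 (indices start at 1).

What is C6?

CBC encryption: C_i = E(K, P_i ⊕ C_{i−1}), with C_{0} = IV.
C1: P1 ⊕ 0x9 = 0x7; E(K, 0x7) = 0xE.
C2: P2 ⊕ 0xE = 0x1; E(K, 0x1) = 0x8.
C3: P3 ⊕ 0x8 = 0x1; E(K, 0x1) = 0x8.
C4: P4 ⊕ 0x8 = 0x0; E(K, 0x0) = 0x7.
C5: P5 ⊕ 0x7 = 0x8; E(K, 0x8) = 0xF.
C6: P6 ⊕ 0xF = 0xC; E(K, 0xC) = 0x3.

C6 = 0x3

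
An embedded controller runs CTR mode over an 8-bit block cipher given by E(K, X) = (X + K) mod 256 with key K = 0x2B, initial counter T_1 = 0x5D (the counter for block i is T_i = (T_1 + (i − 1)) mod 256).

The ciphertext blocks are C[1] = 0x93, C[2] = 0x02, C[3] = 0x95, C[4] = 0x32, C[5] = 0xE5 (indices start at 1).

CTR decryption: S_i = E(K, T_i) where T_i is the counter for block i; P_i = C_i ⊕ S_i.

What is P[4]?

P[4]: T = 0x60, S = E(K, T) = 0x8B; 0x32 ⊕ 0x8B = 0xB9.

P[4] = 0xB9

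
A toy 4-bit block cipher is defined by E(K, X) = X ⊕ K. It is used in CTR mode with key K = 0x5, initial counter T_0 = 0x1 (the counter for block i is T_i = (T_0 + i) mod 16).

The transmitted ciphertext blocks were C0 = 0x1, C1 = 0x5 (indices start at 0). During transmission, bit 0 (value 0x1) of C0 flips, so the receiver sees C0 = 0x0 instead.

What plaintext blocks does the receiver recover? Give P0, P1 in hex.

P0 = 0x4, P1 = 0x2

CTR decryption: S_i = E(K, T_i) where T_i is the counter for block i; P_i = C_i ⊕ S_i.
Only C0 changed, to 0x0. In CTR, a change in C_i flips the same bit in P_i only; the keystream is unaffected. Decrypting the received ciphertext:
P0: T = 0x1, S = E(K, T) = 0x4; 0x0 ⊕ 0x4 = 0x4.
P1: T = 0x2, S = E(K, T) = 0x7; 0x5 ⊕ 0x7 = 0x2.
Blocks that differ from the original plaintext: P0.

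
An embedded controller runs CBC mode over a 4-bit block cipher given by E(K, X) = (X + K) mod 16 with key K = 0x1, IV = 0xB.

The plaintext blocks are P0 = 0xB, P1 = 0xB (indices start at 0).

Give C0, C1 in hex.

C0 = 0x1, C1 = 0xB

CBC encryption: C_i = E(K, P_i ⊕ C_{i−1}), with C_{−1} = IV.
C0: P0 ⊕ 0xB = 0x0; E(K, 0x0) = 0x1.
C1: P1 ⊕ 0x1 = 0xA; E(K, 0xA) = 0xB.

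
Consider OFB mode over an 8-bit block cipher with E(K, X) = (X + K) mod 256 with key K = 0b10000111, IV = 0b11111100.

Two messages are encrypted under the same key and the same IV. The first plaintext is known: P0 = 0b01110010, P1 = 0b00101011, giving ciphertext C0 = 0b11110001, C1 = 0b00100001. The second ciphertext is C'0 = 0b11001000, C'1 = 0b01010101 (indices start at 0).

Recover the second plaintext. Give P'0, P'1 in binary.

In OFB with a reused IV, both messages share the same keystream S_i, so C_i ⊕ C'_i = P_i ⊕ P'_i and thus P'_i = P_i ⊕ C_i ⊕ C'_i.
P'0: 0b01110010 ⊕ 0b11110001 ⊕ 0b11001000 = 0b01001011.
P'1: 0b00101011 ⊕ 0b00100001 ⊕ 0b01010101 = 0b01011111.

P'0 = 0b01001011, P'1 = 0b01011111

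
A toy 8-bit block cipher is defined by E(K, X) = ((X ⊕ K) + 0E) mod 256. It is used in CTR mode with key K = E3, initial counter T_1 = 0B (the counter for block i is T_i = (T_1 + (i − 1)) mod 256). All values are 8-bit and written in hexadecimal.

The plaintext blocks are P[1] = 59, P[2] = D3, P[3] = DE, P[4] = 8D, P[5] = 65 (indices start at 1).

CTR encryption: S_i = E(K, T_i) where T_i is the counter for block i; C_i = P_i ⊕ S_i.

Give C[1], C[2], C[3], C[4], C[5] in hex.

C[1] = AF, C[2] = 2E, C[3] = 22, C[4] = 76, C[5] = 9F

C[1]: T = 0B, S = E(K, T) = F6; 59 ⊕ F6 = AF.
C[2]: T = 0C, S = E(K, T) = FD; D3 ⊕ FD = 2E.
C[3]: T = 0D, S = E(K, T) = FC; DE ⊕ FC = 22.
C[4]: T = 0E, S = E(K, T) = FB; 8D ⊕ FB = 76.
C[5]: T = 0F, S = E(K, T) = FA; 65 ⊕ FA = 9F.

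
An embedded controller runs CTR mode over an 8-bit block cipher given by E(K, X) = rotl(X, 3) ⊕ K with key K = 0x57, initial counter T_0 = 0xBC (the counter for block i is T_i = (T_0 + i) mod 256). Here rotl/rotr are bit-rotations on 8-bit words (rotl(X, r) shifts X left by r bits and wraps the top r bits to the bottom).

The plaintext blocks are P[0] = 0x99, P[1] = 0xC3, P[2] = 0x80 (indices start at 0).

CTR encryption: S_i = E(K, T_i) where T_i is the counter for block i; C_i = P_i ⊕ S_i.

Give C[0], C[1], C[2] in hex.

C[0]: T = 0xBC, S = E(K, T) = 0xB2; 0x99 ⊕ 0xB2 = 0x2B.
C[1]: T = 0xBD, S = E(K, T) = 0xBA; 0xC3 ⊕ 0xBA = 0x79.
C[2]: T = 0xBE, S = E(K, T) = 0xA2; 0x80 ⊕ 0xA2 = 0x22.

C[0] = 0x2B, C[1] = 0x79, C[2] = 0x22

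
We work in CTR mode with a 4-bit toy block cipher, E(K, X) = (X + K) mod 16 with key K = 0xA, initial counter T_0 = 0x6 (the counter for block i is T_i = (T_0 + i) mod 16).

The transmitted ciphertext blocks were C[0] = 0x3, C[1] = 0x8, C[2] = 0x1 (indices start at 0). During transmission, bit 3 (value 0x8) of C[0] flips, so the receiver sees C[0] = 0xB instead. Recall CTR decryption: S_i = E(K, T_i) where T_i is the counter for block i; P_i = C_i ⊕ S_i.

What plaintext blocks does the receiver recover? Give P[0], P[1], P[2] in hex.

P[0] = 0xB, P[1] = 0x9, P[2] = 0x3

Only C[0] changed, to 0xB. In CTR, a change in C_i flips the same bit in P_i only; the keystream is unaffected. Decrypting the received ciphertext:
P[0]: T = 0x6, S = E(K, T) = 0x0; 0xB ⊕ 0x0 = 0xB.
P[1]: T = 0x7, S = E(K, T) = 0x1; 0x8 ⊕ 0x1 = 0x9.
P[2]: T = 0x8, S = E(K, T) = 0x2; 0x1 ⊕ 0x2 = 0x3.
Blocks that differ from the original plaintext: P[0].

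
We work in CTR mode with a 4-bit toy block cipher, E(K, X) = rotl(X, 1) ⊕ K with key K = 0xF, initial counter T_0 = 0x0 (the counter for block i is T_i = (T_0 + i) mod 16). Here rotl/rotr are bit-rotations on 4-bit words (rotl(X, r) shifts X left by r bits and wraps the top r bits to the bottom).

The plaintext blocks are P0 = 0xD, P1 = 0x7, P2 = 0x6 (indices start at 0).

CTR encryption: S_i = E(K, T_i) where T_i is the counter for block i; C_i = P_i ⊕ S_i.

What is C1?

C0: T = 0x0, S = E(K, T) = 0xF; 0xD ⊕ 0xF = 0x2.
C1: T = 0x1, S = E(K, T) = 0xD; 0x7 ⊕ 0xD = 0xA.

C1 = 0xA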